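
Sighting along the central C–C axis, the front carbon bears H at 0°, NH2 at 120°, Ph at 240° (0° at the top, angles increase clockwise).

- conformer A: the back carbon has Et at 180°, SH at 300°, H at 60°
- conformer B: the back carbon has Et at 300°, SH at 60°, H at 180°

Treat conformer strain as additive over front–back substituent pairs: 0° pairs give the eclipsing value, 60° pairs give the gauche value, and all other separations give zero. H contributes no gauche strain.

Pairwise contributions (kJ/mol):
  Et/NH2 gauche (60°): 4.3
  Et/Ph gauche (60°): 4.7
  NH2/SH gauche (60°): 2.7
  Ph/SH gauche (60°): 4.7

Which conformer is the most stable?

A (staggered): NH2(120°)/Et(180°) gauche 4.3; Ph(240°)/Et(180°) gauche 4.7; Ph(240°)/SH(300°) gauche 4.7 → 13.7 kJ/mol.
B (staggered): NH2(120°)/SH(60°) gauche 2.7; Ph(240°)/Et(300°) gauche 4.7 → 7.4 kJ/mol.
B has the lowest total (7.4 kJ/mol).

B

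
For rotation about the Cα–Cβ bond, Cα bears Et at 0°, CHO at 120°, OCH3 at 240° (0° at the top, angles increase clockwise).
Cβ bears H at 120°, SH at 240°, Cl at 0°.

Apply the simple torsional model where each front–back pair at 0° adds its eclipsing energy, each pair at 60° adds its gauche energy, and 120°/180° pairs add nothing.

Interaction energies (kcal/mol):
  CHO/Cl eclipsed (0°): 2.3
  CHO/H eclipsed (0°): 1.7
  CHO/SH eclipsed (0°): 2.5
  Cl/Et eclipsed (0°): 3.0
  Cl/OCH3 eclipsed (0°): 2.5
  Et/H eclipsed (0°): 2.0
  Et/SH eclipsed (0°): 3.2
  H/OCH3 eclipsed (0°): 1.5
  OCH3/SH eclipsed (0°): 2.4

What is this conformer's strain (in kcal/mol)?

This conformer (eclipsed): Et(0°)/Cl(0°) eclipsed 3.0; CHO(120°)/H(120°) eclipsed 1.7; OCH3(240°)/SH(240°) eclipsed 2.4 → 7.1 kcal/mol.

7.1 kcal/mol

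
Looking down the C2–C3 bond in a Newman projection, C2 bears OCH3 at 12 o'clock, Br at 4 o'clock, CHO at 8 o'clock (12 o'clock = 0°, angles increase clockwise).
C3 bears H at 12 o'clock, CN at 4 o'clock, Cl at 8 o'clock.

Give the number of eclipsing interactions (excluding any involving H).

2

Non-H eclipsing pairs: Br(120°)/CN(120°); CHO(240°)/Cl(240°) — 2 interactions.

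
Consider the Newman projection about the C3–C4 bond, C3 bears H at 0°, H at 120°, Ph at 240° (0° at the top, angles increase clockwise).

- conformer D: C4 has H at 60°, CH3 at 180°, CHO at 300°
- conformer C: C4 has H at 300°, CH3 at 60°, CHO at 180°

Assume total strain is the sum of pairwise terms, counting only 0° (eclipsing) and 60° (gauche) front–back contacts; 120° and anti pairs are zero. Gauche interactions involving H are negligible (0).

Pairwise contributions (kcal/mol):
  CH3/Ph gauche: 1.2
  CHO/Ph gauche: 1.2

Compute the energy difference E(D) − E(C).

+1.2 kcal/mol

D (staggered): Ph(240°)/CH3(180°) gauche 1.2; Ph(240°)/CHO(300°) gauche 1.2 → 2.4 kcal/mol.
C (staggered): Ph(240°)/CHO(180°) gauche 1.2 → 1.2 kcal/mol.
E(D) − E(C) = 2.4 − 1.2 = +1.2 kcal/mol.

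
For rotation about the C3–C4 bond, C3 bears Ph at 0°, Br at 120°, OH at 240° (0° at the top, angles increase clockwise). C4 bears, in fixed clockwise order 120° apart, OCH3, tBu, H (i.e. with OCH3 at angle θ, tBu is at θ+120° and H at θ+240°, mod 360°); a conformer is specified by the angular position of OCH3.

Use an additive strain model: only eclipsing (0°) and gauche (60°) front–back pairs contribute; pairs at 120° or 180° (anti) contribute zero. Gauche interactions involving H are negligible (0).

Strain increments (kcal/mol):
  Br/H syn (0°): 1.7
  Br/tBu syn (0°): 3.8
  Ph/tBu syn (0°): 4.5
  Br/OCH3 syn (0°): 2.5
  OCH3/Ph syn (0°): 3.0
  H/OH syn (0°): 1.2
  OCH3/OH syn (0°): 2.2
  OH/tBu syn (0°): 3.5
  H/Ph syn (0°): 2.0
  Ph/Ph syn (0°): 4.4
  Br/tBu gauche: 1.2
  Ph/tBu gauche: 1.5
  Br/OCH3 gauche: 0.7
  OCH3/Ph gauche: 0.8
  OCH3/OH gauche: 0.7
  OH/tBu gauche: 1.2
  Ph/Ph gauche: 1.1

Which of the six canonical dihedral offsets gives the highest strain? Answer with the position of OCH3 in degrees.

240°

OCH3 at 0° (eclipsed): Ph(0°)/OCH3(0°) eclipsed 3.0; Br(120°)/tBu(120°) eclipsed 3.8; OH(240°)/H(240°) eclipsed 1.2 → 8.0 kcal/mol.
OCH3 at 60° (staggered): Ph(0°)/OCH3(60°) gauche 0.8; Br(120°)/OCH3(60°) gauche 0.7; Br(120°)/tBu(180°) gauche 1.2; OH(240°)/tBu(180°) gauche 1.2 → 3.9 kcal/mol.
OCH3 at 120° (eclipsed): Ph(0°)/H(0°) eclipsed 2.0; Br(120°)/OCH3(120°) eclipsed 2.5; OH(240°)/tBu(240°) eclipsed 3.5 → 8.0 kcal/mol.
OCH3 at 180° (staggered): Ph(0°)/tBu(300°) gauche 1.5; Br(120°)/OCH3(180°) gauche 0.7; OH(240°)/OCH3(180°) gauche 0.7; OH(240°)/tBu(300°) gauche 1.2 → 4.1 kcal/mol.
OCH3 at 240° (eclipsed): Ph(0°)/tBu(0°) eclipsed 4.5; Br(120°)/H(120°) eclipsed 1.7; OH(240°)/OCH3(240°) eclipsed 2.2 → 8.4 kcal/mol.
OCH3 at 300° (staggered): Ph(0°)/OCH3(300°) gauche 0.8; Ph(0°)/tBu(60°) gauche 1.5; Br(120°)/tBu(60°) gauche 1.2; OH(240°)/OCH3(300°) gauche 0.7 → 4.2 kcal/mol.
The maximum (8.4 kcal/mol) occurs with OCH3 at 240°.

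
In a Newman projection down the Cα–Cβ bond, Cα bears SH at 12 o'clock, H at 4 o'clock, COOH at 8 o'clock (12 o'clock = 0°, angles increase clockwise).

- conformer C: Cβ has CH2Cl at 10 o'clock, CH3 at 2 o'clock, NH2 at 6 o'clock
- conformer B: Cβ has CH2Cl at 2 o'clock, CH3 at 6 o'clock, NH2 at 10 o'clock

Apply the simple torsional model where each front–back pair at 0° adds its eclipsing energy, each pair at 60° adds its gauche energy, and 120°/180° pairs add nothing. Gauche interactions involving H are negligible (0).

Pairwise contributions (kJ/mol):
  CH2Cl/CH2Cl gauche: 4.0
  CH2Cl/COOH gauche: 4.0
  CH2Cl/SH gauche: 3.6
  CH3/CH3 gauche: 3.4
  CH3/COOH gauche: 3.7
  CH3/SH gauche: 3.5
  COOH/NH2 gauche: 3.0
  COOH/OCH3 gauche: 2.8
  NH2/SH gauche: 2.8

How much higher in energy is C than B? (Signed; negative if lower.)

C (staggered): SH(0°)/CH2Cl(300°) gauche 3.6; SH(0°)/CH3(60°) gauche 3.5; COOH(240°)/CH2Cl(300°) gauche 4.0; COOH(240°)/NH2(180°) gauche 3.0 → 14.1 kJ/mol.
B (staggered): SH(0°)/CH2Cl(60°) gauche 3.6; SH(0°)/NH2(300°) gauche 2.8; COOH(240°)/CH3(180°) gauche 3.7; COOH(240°)/NH2(300°) gauche 3.0 → 13.1 kJ/mol.
E(C) − E(B) = 14.1 − 13.1 = +1.0 kJ/mol.

+1.0 kJ/mol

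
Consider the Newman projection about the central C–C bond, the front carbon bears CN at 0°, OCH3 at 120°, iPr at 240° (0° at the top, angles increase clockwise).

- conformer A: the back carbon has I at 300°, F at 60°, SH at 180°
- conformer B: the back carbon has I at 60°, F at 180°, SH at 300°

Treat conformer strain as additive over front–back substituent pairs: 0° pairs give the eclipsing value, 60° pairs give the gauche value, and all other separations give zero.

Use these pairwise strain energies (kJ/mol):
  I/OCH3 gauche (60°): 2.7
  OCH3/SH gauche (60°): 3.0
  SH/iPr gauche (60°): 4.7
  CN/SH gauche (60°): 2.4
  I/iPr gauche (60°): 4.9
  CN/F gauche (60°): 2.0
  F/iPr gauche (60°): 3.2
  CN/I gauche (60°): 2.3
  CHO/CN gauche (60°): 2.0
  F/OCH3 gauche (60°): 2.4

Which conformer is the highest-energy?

A

A (staggered): CN(0°)/I(300°) gauche 2.3; CN(0°)/F(60°) gauche 2.0; OCH3(120°)/F(60°) gauche 2.4; OCH3(120°)/SH(180°) gauche 3.0; iPr(240°)/I(300°) gauche 4.9; iPr(240°)/SH(180°) gauche 4.7 → 19.3 kJ/mol.
B (staggered): CN(0°)/I(60°) gauche 2.3; CN(0°)/SH(300°) gauche 2.4; OCH3(120°)/I(60°) gauche 2.7; OCH3(120°)/F(180°) gauche 2.4; iPr(240°)/F(180°) gauche 3.2; iPr(240°)/SH(300°) gauche 4.7 → 17.7 kJ/mol.
A has the highest total (19.3 kJ/mol).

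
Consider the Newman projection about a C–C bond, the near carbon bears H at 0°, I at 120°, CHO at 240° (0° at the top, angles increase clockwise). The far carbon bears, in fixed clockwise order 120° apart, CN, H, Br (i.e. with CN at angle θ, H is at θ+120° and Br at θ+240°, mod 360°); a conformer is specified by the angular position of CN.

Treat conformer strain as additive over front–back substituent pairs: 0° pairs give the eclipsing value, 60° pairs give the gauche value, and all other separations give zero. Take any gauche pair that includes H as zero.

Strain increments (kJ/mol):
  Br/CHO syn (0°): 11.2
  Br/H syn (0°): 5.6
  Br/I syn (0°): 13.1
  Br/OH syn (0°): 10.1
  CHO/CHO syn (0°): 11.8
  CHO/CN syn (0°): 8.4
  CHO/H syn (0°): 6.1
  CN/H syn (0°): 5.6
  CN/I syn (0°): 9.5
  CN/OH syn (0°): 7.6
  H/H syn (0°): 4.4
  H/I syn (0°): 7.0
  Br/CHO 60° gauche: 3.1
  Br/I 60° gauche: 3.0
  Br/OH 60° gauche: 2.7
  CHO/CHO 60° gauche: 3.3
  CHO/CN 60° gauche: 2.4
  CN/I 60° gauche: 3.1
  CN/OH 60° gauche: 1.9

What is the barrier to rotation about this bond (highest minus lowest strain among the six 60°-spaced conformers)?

CN at 0° (eclipsed): H(0°)/CN(0°) eclipsed 5.6; I(120°)/H(120°) eclipsed 7.0; CHO(240°)/Br(240°) eclipsed 11.2 → 23.8 kJ/mol.
CN at 60° (staggered): I(120°)/CN(60°) gauche 3.1; CHO(240°)/Br(300°) gauche 3.1 → 6.2 kJ/mol.
CN at 120° (eclipsed): H(0°)/Br(0°) eclipsed 5.6; I(120°)/CN(120°) eclipsed 9.5; CHO(240°)/H(240°) eclipsed 6.1 → 21.2 kJ/mol.
CN at 180° (staggered): I(120°)/CN(180°) gauche 3.1; I(120°)/Br(60°) gauche 3.0; CHO(240°)/CN(180°) gauche 2.4 → 8.5 kJ/mol.
CN at 240° (eclipsed): H(0°)/H(0°) eclipsed 4.4; I(120°)/Br(120°) eclipsed 13.1; CHO(240°)/CN(240°) eclipsed 8.4 → 25.9 kJ/mol.
CN at 300° (staggered): I(120°)/Br(180°) gauche 3.0; CHO(240°)/CN(300°) gauche 2.4; CHO(240°)/Br(180°) gauche 3.1 → 8.5 kJ/mol.
Max at 240° (25.9 kJ/mol), min at 60° (6.2 kJ/mol); barrier = 19.7 kJ/mol.

19.7 kJ/mol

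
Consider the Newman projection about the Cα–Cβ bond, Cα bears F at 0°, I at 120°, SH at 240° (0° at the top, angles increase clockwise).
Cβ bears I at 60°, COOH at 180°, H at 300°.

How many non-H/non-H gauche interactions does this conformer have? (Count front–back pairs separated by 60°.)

4

Non-H gauche pairs: F(0°)/I(60°); I(120°)/I(60°); I(120°)/COOH(180°); SH(240°)/COOH(180°) — 4 interactions.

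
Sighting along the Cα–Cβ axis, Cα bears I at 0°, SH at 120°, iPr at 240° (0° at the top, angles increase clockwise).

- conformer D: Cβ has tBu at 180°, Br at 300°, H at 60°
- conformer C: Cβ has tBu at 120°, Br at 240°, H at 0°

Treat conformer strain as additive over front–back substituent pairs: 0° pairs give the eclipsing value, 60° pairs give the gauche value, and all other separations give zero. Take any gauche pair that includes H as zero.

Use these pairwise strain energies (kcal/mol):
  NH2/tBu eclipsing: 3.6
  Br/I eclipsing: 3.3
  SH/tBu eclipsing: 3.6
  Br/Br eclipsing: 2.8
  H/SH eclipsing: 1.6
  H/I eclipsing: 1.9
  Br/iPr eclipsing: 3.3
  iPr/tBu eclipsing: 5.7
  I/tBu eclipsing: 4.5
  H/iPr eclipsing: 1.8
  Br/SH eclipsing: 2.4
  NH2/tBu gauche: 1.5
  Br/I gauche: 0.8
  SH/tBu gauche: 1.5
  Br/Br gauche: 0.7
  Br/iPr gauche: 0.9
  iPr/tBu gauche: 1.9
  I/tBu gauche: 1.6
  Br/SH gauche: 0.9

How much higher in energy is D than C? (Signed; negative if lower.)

D (staggered): I(0°)/Br(300°) gauche 0.8; SH(120°)/tBu(180°) gauche 1.5; iPr(240°)/tBu(180°) gauche 1.9; iPr(240°)/Br(300°) gauche 0.9 → 5.1 kcal/mol.
C (eclipsed): I(0°)/H(0°) eclipsed 1.9; SH(120°)/tBu(120°) eclipsed 3.6; iPr(240°)/Br(240°) eclipsed 3.3 → 8.8 kcal/mol.
E(D) − E(C) = 5.1 − 8.8 = -3.7 kcal/mol.

-3.7 kcal/mol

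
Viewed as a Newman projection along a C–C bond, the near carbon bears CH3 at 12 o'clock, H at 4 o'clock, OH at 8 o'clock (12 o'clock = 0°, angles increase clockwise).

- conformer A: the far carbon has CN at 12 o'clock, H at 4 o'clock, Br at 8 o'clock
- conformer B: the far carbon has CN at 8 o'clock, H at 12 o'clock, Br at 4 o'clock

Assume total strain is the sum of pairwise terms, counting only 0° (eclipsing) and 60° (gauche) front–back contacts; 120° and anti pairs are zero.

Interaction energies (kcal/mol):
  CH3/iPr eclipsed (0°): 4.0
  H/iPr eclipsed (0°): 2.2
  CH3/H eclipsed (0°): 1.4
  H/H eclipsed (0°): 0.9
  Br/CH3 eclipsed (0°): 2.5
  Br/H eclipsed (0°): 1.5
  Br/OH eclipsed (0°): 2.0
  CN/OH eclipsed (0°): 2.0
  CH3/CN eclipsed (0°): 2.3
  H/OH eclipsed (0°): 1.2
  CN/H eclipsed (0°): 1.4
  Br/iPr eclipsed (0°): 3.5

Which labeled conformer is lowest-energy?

A is eclipsed. CH3 at 0° is eclipsed with CN at 0° (2.3); H at 120° is eclipsed with H at 120° (0.9); OH at 240° is eclipsed with Br at 240° (2.0). Total 5.2 kcal/mol.
B is eclipsed. CH3 at 0° is eclipsed with H at 0° (1.4); H at 120° is eclipsed with Br at 120° (1.5); OH at 240° is eclipsed with CN at 240° (2.0). Total 4.9 kcal/mol.
B has the lowest total (4.9 kcal/mol).

B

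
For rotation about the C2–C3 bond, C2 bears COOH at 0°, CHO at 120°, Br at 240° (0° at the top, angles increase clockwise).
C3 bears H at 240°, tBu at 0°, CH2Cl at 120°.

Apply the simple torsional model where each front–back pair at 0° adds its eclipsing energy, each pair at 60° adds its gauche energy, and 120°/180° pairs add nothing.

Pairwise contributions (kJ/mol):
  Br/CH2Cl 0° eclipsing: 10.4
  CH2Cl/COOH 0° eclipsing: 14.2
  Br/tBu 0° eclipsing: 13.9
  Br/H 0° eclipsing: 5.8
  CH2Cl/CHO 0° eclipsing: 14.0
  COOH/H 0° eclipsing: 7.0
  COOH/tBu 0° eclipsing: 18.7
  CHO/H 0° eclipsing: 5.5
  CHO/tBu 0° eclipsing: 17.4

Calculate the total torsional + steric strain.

This conformer (eclipsed): COOH(0°)/tBu(0°) eclipsed 18.7; CHO(120°)/CH2Cl(120°) eclipsed 14.0; Br(240°)/H(240°) eclipsed 5.8 → 38.5 kJ/mol.

38.5 kJ/mol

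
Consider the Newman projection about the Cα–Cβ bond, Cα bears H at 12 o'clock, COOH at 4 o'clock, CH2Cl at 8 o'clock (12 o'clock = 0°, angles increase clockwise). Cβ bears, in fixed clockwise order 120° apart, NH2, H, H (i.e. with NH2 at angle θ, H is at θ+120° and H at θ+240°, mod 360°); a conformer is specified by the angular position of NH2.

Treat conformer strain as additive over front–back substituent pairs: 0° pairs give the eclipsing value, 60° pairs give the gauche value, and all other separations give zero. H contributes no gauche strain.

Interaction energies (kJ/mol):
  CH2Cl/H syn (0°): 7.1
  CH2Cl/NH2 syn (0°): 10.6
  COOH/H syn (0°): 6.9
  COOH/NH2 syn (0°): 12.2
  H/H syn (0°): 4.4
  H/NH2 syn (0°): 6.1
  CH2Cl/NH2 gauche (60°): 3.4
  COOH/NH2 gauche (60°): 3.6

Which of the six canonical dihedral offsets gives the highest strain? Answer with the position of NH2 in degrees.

NH2 at 0° (eclipsed): H–NH2 eclipsed, COOH–H eclipsed, CH2Cl–H eclipsed; 6.1 + 6.9 + 7.1 = 20.1 kJ/mol.
NH2 at 60° (staggered): COOH–NH2 gauche; 3.6 = 3.6 kJ/mol.
NH2 at 120° (eclipsed): H–H eclipsed, COOH–NH2 eclipsed, CH2Cl–H eclipsed; 4.4 + 12.2 + 7.1 = 23.7 kJ/mol.
NH2 at 180° (staggered): COOH–NH2 gauche, CH2Cl–NH2 gauche; 3.6 + 3.4 = 7.0 kJ/mol.
NH2 at 240° (eclipsed): H–H eclipsed, COOH–H eclipsed, CH2Cl–NH2 eclipsed; 4.4 + 6.9 + 10.6 = 21.9 kJ/mol.
NH2 at 300° (staggered): CH2Cl–NH2 gauche; 3.4 = 3.4 kJ/mol.
The maximum (23.7 kJ/mol) occurs with NH2 at 120°.

120°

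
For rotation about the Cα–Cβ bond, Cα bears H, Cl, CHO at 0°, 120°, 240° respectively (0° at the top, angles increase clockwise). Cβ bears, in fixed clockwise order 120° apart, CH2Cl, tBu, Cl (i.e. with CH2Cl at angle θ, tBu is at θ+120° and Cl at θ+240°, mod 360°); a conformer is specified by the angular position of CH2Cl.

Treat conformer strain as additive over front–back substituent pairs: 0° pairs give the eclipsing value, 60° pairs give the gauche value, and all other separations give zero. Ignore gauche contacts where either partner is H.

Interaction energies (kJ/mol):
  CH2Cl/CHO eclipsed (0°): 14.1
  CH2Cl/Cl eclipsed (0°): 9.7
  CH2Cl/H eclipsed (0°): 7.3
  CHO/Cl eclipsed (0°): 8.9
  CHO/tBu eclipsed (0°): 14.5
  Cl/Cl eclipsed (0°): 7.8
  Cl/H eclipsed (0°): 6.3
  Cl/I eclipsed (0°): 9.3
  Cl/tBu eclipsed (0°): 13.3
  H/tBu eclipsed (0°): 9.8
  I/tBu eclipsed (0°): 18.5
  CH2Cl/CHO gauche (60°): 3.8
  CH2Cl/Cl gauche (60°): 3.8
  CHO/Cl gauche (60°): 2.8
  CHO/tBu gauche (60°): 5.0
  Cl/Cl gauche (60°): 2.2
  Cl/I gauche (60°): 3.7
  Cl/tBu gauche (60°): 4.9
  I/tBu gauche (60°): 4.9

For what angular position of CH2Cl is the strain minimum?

CH2Cl at 0° (eclipsed): H(0°)/CH2Cl(0°) eclipsed 7.3; Cl(120°)/tBu(120°) eclipsed 13.3; CHO(240°)/Cl(240°) eclipsed 8.9 → 29.5 kJ/mol.
CH2Cl at 60° (staggered): Cl(120°)/CH2Cl(60°) gauche 3.8; Cl(120°)/tBu(180°) gauche 4.9; CHO(240°)/tBu(180°) gauche 5.0; CHO(240°)/Cl(300°) gauche 2.8 → 16.5 kJ/mol.
CH2Cl at 120° (eclipsed): H(0°)/Cl(0°) eclipsed 6.3; Cl(120°)/CH2Cl(120°) eclipsed 9.7; CHO(240°)/tBu(240°) eclipsed 14.5 → 30.5 kJ/mol.
CH2Cl at 180° (staggered): Cl(120°)/CH2Cl(180°) gauche 3.8; Cl(120°)/Cl(60°) gauche 2.2; CHO(240°)/CH2Cl(180°) gauche 3.8; CHO(240°)/tBu(300°) gauche 5.0 → 14.8 kJ/mol.
CH2Cl at 240° (eclipsed): H(0°)/tBu(0°) eclipsed 9.8; Cl(120°)/Cl(120°) eclipsed 7.8; CHO(240°)/CH2Cl(240°) eclipsed 14.1 → 31.7 kJ/mol.
CH2Cl at 300° (staggered): Cl(120°)/tBu(60°) gauche 4.9; Cl(120°)/Cl(180°) gauche 2.2; CHO(240°)/CH2Cl(300°) gauche 3.8; CHO(240°)/Cl(180°) gauche 2.8 → 13.7 kJ/mol.
The minimum (13.7 kJ/mol) occurs with CH2Cl at 300°.

300°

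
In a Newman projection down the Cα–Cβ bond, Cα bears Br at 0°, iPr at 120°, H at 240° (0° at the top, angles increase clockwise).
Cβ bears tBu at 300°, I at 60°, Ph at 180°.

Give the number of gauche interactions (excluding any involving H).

Non-H gauche pairs: Br(0°)/tBu(300°); Br(0°)/I(60°); iPr(120°)/I(60°); iPr(120°)/Ph(180°) — 4 interactions.

4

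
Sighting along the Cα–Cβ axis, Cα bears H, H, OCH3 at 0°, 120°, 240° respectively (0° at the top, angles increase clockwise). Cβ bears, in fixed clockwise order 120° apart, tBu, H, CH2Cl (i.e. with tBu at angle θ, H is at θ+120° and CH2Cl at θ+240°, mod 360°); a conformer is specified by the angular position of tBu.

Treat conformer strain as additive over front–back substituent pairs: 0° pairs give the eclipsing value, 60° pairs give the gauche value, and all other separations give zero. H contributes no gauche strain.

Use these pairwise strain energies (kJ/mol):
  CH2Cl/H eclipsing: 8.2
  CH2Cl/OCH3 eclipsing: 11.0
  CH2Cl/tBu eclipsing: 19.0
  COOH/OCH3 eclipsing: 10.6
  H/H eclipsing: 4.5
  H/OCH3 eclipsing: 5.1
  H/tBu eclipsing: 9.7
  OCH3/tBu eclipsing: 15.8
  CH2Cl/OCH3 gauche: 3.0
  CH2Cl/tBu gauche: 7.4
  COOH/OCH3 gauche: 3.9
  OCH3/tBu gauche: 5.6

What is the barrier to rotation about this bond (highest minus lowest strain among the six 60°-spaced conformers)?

tBu at 0° (eclipsed): H(0°)/tBu(0°) eclipsed 9.7; H(120°)/H(120°) eclipsed 4.5; OCH3(240°)/CH2Cl(240°) eclipsed 11.0 → 25.2 kJ/mol.
tBu at 60° (staggered): OCH3(240°)/CH2Cl(300°) gauche 3.0 → 3.0 kJ/mol.
tBu at 120° (eclipsed): H(0°)/CH2Cl(0°) eclipsed 8.2; H(120°)/tBu(120°) eclipsed 9.7; OCH3(240°)/H(240°) eclipsed 5.1 → 23.0 kJ/mol.
tBu at 180° (staggered): OCH3(240°)/tBu(180°) gauche 5.6 → 5.6 kJ/mol.
tBu at 240° (eclipsed): H(0°)/H(0°) eclipsed 4.5; H(120°)/CH2Cl(120°) eclipsed 8.2; OCH3(240°)/tBu(240°) eclipsed 15.8 → 28.5 kJ/mol.
tBu at 300° (staggered): OCH3(240°)/tBu(300°) gauche 5.6; OCH3(240°)/CH2Cl(180°) gauche 3.0 → 8.6 kJ/mol.
Max at 240° (28.5 kJ/mol), min at 60° (3.0 kJ/mol); barrier = 25.5 kJ/mol.

25.5 kJ/mol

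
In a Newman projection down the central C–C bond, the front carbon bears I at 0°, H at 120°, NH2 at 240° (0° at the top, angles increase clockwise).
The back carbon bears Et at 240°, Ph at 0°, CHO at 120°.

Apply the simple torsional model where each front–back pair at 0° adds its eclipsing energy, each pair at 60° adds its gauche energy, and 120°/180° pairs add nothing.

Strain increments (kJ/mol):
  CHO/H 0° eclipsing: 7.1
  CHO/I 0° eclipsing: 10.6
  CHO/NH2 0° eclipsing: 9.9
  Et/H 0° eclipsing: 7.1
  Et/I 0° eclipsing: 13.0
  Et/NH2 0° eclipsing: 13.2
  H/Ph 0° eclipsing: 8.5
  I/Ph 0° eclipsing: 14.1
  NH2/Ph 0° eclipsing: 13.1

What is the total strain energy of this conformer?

This conformer is eclipsed. I at 0° is eclipsed with Ph at 0° (14.1); H at 120° is eclipsed with CHO at 120° (7.1); NH2 at 240° is eclipsed with Et at 240° (13.2). Total 34.4 kJ/mol.

34.4 kJ/mol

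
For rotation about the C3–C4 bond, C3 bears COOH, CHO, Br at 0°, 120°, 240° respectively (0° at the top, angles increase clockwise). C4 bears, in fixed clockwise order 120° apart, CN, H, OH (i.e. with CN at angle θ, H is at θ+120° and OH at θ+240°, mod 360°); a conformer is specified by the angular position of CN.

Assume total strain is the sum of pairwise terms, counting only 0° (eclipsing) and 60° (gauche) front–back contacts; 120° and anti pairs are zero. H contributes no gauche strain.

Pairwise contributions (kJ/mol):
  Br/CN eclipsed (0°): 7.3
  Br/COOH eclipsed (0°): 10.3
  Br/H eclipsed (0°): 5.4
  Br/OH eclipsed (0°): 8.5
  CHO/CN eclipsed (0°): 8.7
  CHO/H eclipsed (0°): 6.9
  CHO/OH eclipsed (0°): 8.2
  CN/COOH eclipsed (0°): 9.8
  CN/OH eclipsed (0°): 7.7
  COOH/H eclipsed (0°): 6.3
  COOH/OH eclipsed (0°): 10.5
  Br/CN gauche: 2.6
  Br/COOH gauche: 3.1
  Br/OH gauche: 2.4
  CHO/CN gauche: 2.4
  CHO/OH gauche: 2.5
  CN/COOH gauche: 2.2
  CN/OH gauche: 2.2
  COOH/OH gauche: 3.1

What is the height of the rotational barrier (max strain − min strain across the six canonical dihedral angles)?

15.5 kJ/mol

CN at 0° is eclipsed. COOH at 0° is eclipsed with CN at 0° (9.8); CHO at 120° is eclipsed with H at 120° (6.9); Br at 240° is eclipsed with OH at 240° (8.5). Total 25.2 kJ/mol.
CN at 60° is staggered. COOH at 0° is gauche with CN at 60° (2.2); COOH at 0° is gauche with OH at 300° (3.1); CHO at 120° is gauche with CN at 60° (2.4); Br at 240° is gauche with OH at 300° (2.4). Total 10.1 kJ/mol.
CN at 120° is eclipsed. COOH at 0° is eclipsed with OH at 0° (10.5); CHO at 120° is eclipsed with CN at 120° (8.7); Br at 240° is eclipsed with H at 240° (5.4). Total 24.6 kJ/mol.
CN at 180° is staggered. COOH at 0° is gauche with OH at 60° (3.1); CHO at 120° is gauche with CN at 180° (2.4); CHO at 120° is gauche with OH at 60° (2.5); Br at 240° is gauche with CN at 180° (2.6). Total 10.6 kJ/mol.
CN at 240° is eclipsed. COOH at 0° is eclipsed with H at 0° (6.3); CHO at 120° is eclipsed with OH at 120° (8.2); Br at 240° is eclipsed with CN at 240° (7.3). Total 21.8 kJ/mol.
CN at 300° is staggered. COOH at 0° is gauche with CN at 300° (2.2); CHO at 120° is gauche with OH at 180° (2.5); Br at 240° is gauche with CN at 300° (2.6); Br at 240° is gauche with OH at 180° (2.4). Total 9.7 kJ/mol.
Max at 0° (25.2 kJ/mol), min at 300° (9.7 kJ/mol); barrier = 15.5 kJ/mol.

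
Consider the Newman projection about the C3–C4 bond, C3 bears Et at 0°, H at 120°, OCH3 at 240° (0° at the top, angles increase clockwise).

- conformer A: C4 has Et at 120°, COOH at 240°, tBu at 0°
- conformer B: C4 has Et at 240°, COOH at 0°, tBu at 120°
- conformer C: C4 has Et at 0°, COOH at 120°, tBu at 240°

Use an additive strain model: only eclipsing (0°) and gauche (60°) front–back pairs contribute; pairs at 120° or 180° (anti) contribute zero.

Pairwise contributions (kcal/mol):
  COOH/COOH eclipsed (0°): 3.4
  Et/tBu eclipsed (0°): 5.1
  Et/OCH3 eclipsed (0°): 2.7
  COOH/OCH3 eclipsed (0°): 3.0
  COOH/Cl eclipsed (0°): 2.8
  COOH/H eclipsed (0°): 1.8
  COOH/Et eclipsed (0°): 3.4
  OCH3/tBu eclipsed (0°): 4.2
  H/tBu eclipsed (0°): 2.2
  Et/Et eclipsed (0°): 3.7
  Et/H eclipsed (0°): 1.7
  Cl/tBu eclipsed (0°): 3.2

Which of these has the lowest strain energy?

B

A (eclipsed): Et(0°)/tBu(0°) eclipsed 5.1; H(120°)/Et(120°) eclipsed 1.7; OCH3(240°)/COOH(240°) eclipsed 3.0 → 9.8 kcal/mol.
B (eclipsed): Et(0°)/COOH(0°) eclipsed 3.4; H(120°)/tBu(120°) eclipsed 2.2; OCH3(240°)/Et(240°) eclipsed 2.7 → 8.3 kcal/mol.
C (eclipsed): Et(0°)/Et(0°) eclipsed 3.7; H(120°)/COOH(120°) eclipsed 1.8; OCH3(240°)/tBu(240°) eclipsed 4.2 → 9.7 kcal/mol.
B has the lowest total (8.3 kcal/mol).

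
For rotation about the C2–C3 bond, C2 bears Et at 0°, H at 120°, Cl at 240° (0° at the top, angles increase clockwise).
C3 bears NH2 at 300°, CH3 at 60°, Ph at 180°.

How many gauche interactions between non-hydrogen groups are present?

Non-H gauche pairs: Et(0°)/NH2(300°); Et(0°)/CH3(60°); Cl(240°)/NH2(300°); Cl(240°)/Ph(180°) — 4 interactions.

4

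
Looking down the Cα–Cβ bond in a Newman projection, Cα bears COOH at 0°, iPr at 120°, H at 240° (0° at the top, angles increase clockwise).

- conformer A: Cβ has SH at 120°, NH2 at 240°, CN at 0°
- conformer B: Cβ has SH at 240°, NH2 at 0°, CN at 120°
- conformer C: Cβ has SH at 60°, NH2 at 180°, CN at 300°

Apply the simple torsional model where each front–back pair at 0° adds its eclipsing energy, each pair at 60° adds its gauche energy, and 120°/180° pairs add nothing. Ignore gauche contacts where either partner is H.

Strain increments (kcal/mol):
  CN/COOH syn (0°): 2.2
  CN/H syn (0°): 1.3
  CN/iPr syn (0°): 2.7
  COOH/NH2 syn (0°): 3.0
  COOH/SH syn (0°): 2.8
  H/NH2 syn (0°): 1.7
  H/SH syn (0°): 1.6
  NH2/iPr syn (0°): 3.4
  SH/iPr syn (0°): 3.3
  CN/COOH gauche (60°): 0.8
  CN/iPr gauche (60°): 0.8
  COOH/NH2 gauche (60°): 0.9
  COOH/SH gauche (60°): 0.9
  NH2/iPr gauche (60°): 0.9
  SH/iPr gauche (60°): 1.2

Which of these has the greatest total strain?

A (eclipsed): COOH(0°)/CN(0°) eclipsed 2.2; iPr(120°)/SH(120°) eclipsed 3.3; H(240°)/NH2(240°) eclipsed 1.7 → 7.2 kcal/mol.
B (eclipsed): COOH(0°)/NH2(0°) eclipsed 3.0; iPr(120°)/CN(120°) eclipsed 2.7; H(240°)/SH(240°) eclipsed 1.6 → 7.3 kcal/mol.
C (staggered): COOH(0°)/SH(60°) gauche 0.9; COOH(0°)/CN(300°) gauche 0.8; iPr(120°)/SH(60°) gauche 1.2; iPr(120°)/NH2(180°) gauche 0.9 → 3.8 kcal/mol.
B has the highest total (7.3 kcal/mol).

B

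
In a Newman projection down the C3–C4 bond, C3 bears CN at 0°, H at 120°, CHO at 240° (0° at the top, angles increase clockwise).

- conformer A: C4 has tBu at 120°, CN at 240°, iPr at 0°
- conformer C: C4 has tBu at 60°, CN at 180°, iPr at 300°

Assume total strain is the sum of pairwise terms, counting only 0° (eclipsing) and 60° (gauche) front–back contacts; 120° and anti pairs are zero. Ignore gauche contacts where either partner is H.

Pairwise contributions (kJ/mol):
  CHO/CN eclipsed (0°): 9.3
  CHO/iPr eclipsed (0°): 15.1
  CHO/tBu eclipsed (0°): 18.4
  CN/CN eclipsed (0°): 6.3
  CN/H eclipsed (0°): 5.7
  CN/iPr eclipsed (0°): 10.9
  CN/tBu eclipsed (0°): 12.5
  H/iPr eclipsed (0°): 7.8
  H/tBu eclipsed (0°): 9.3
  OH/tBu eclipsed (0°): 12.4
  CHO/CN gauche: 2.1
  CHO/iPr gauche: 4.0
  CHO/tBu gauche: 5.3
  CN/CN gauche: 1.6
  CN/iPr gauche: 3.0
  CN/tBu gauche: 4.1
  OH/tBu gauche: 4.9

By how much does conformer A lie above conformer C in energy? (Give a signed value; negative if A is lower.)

+16.3 kJ/mol

A (eclipsed): CN(0°)/iPr(0°) eclipsed 10.9; H(120°)/tBu(120°) eclipsed 9.3; CHO(240°)/CN(240°) eclipsed 9.3 → 29.5 kJ/mol.
C (staggered): CN(0°)/tBu(60°) gauche 4.1; CN(0°)/iPr(300°) gauche 3.0; CHO(240°)/CN(180°) gauche 2.1; CHO(240°)/iPr(300°) gauche 4.0 → 13.2 kJ/mol.
E(A) − E(C) = 29.5 − 13.2 = +16.3 kJ/mol.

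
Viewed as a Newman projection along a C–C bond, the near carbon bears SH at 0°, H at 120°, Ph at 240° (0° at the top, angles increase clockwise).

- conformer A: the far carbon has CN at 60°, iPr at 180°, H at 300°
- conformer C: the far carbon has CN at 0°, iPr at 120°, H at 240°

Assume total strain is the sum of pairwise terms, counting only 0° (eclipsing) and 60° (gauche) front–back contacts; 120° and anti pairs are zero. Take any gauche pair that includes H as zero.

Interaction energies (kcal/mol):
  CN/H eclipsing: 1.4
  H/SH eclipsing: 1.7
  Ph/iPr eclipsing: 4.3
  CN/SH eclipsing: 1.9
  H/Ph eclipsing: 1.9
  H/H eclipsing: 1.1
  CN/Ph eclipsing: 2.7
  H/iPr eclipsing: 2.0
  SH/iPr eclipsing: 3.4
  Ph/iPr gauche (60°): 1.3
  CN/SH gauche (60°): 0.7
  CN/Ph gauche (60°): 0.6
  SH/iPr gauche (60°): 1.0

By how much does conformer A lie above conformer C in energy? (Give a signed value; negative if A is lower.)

A (staggered): SH–CN gauche, Ph–iPr gauche; 0.7 + 1.3 = 2.0 kcal/mol.
C (eclipsed): SH–CN eclipsed, H–iPr eclipsed, Ph–H eclipsed; 1.9 + 2.0 + 1.9 = 5.8 kcal/mol.
E(A) − E(C) = 2.0 − 5.8 = -3.8 kcal/mol.

-3.8 kcal/mol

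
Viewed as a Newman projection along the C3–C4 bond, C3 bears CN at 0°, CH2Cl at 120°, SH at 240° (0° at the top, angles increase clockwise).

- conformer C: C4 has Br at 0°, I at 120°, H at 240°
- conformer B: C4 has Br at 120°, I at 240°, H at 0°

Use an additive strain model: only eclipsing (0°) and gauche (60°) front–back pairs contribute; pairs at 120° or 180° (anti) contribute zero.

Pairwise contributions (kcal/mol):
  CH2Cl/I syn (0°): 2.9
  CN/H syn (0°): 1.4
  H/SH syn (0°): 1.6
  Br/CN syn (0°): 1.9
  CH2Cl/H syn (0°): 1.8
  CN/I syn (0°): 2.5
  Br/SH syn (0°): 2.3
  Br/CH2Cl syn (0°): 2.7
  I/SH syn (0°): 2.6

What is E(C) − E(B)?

-0.3 kcal/mol

C (eclipsed): CN(0°)/Br(0°) eclipsed 1.9; CH2Cl(120°)/I(120°) eclipsed 2.9; SH(240°)/H(240°) eclipsed 1.6 → 6.4 kcal/mol.
B (eclipsed): CN(0°)/H(0°) eclipsed 1.4; CH2Cl(120°)/Br(120°) eclipsed 2.7; SH(240°)/I(240°) eclipsed 2.6 → 6.7 kcal/mol.
E(C) − E(B) = 6.4 − 6.7 = -0.3 kcal/mol.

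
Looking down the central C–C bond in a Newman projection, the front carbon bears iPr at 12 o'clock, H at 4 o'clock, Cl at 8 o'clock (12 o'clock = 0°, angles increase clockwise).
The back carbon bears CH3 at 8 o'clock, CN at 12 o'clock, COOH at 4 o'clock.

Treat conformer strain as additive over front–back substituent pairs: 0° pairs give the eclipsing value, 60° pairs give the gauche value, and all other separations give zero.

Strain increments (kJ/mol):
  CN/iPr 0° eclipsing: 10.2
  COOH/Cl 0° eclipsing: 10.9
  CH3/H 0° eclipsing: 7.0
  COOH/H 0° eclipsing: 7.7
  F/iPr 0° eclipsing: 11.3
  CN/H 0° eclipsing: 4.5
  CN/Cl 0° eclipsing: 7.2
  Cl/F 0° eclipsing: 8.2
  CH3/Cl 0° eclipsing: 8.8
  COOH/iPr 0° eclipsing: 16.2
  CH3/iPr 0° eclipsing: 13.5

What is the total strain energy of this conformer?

This conformer (eclipsed): iPr(0°)/CN(0°) eclipsed 10.2; H(120°)/COOH(120°) eclipsed 7.7; Cl(240°)/CH3(240°) eclipsed 8.8 → 26.7 kJ/mol.

26.7 kJ/mol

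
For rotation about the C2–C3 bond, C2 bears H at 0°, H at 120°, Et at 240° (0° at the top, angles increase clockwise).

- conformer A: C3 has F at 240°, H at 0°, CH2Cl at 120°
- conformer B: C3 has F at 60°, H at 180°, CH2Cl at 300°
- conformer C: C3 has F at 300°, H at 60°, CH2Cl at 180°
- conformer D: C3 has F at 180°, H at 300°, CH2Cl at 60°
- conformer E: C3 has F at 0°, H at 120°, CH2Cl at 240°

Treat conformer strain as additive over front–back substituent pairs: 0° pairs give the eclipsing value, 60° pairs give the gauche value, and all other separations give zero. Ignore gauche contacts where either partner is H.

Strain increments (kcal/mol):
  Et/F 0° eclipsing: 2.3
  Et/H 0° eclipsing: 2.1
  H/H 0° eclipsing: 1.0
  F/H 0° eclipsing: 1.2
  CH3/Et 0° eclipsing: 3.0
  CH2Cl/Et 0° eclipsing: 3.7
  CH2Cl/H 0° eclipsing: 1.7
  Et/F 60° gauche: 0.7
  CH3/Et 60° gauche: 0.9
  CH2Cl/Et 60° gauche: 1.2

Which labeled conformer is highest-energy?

E

A is eclipsed. H at 0° is eclipsed with H at 0° (1.0); H at 120° is eclipsed with CH2Cl at 120° (1.7); Et at 240° is eclipsed with F at 240° (2.3). Total 5.0 kcal/mol.
B is staggered. Et at 240° is gauche with CH2Cl at 300° (1.2). Total 1.2 kcal/mol.
C is staggered. Et at 240° is gauche with F at 300° (0.7); Et at 240° is gauche with CH2Cl at 180° (1.2). Total 1.9 kcal/mol.
D is staggered. Et at 240° is gauche with F at 180° (0.7). Total 0.7 kcal/mol.
E is eclipsed. H at 0° is eclipsed with F at 0° (1.2); H at 120° is eclipsed with H at 120° (1.0); Et at 240° is eclipsed with CH2Cl at 240° (3.7). Total 5.9 kcal/mol.
E has the highest total (5.9 kcal/mol).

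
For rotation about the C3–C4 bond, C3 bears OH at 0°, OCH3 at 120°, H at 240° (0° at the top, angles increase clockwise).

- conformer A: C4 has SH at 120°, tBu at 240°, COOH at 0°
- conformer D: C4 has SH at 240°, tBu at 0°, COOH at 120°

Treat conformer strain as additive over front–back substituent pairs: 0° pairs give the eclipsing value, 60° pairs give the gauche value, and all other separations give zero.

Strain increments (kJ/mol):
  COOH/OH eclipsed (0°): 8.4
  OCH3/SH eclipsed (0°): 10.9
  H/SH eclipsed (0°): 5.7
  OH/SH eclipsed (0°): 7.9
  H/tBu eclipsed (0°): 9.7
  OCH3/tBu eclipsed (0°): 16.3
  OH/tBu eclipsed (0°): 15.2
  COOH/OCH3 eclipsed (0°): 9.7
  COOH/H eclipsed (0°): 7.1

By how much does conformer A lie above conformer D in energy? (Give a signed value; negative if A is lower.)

-1.6 kJ/mol

A (eclipsed): OH–COOH eclipsed, OCH3–SH eclipsed, H–tBu eclipsed; 8.4 + 10.9 + 9.7 = 29.0 kJ/mol.
D (eclipsed): OH–tBu eclipsed, OCH3–COOH eclipsed, H–SH eclipsed; 15.2 + 9.7 + 5.7 = 30.6 kJ/mol.
E(A) − E(D) = 29.0 − 30.6 = -1.6 kJ/mol.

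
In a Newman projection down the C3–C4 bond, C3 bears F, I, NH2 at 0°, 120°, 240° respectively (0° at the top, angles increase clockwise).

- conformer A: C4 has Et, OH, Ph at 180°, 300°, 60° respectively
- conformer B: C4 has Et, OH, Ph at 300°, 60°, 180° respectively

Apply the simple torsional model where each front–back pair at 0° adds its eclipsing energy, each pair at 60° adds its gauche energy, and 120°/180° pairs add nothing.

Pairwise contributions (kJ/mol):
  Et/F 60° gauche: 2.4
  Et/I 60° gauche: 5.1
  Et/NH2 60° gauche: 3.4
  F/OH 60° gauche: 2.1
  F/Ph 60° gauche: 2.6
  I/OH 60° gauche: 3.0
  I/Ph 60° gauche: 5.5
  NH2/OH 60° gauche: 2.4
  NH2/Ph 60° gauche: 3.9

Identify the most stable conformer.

B

A is staggered. F at 0° is gauche with OH at 300° (2.1); F at 0° is gauche with Ph at 60° (2.6); I at 120° is gauche with Et at 180° (5.1); I at 120° is gauche with Ph at 60° (5.5); NH2 at 240° is gauche with Et at 180° (3.4); NH2 at 240° is gauche with OH at 300° (2.4). Total 21.1 kJ/mol.
B is staggered. F at 0° is gauche with Et at 300° (2.4); F at 0° is gauche with OH at 60° (2.1); I at 120° is gauche with OH at 60° (3.0); I at 120° is gauche with Ph at 180° (5.5); NH2 at 240° is gauche with Et at 300° (3.4); NH2 at 240° is gauche with Ph at 180° (3.9). Total 20.3 kJ/mol.
B has the lowest total (20.3 kJ/mol).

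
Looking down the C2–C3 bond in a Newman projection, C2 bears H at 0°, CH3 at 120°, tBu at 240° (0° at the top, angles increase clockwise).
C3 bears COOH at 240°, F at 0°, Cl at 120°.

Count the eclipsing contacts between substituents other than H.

2

Non-H eclipsing pairs: CH3(120°)/Cl(120°); tBu(240°)/COOH(240°) — 2 interactions.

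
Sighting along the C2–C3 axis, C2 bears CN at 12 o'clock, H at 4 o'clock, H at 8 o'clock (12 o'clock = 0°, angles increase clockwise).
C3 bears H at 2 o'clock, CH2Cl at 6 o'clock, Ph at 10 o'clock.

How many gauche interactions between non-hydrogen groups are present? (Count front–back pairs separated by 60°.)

Non-H gauche pairs: CN(0°)/Ph(300°) — 1 interaction.

1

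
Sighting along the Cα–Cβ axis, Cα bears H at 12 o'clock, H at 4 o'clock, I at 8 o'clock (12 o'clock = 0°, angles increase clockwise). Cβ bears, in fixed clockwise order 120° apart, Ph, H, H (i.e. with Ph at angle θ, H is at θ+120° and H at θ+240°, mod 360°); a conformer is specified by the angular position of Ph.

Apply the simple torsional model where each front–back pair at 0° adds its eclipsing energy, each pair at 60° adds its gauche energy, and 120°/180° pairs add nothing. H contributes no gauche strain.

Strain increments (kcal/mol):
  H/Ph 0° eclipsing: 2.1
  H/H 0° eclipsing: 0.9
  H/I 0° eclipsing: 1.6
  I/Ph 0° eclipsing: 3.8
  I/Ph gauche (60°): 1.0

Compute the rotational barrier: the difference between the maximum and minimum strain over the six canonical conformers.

Ph at 0° (eclipsed): H(0°)/Ph(0°) eclipsed 2.1; H(120°)/H(120°) eclipsed 0.9; I(240°)/H(240°) eclipsed 1.6 → 4.6 kcal/mol.
Ph at 60° (staggered): no non-H gauche contacts → 0.0 kcal/mol.
Ph at 120° (eclipsed): H(0°)/H(0°) eclipsed 0.9; H(120°)/Ph(120°) eclipsed 2.1; I(240°)/H(240°) eclipsed 1.6 → 4.6 kcal/mol.
Ph at 180° (staggered): I(240°)/Ph(180°) gauche 1.0 → 1.0 kcal/mol.
Ph at 240° (eclipsed): H(0°)/H(0°) eclipsed 0.9; H(120°)/H(120°) eclipsed 0.9; I(240°)/Ph(240°) eclipsed 3.8 → 5.6 kcal/mol.
Ph at 300° (staggered): I(240°)/Ph(300°) gauche 1.0 → 1.0 kcal/mol.
Max at 240° (5.6 kcal/mol), min at 60° (0.0 kcal/mol); barrier = 5.6 kcal/mol.

5.6 kcal/mol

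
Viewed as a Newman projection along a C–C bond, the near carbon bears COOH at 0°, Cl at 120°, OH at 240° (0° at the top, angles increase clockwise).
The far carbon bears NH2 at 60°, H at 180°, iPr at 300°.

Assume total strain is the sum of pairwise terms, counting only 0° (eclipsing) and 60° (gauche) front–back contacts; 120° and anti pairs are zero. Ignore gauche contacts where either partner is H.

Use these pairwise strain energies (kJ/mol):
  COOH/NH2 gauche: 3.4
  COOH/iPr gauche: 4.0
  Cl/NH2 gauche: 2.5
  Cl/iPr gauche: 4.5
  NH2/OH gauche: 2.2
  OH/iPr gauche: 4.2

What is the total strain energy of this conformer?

14.1 kJ/mol

This conformer is staggered. COOH at 0° is gauche with NH2 at 60° (3.4); COOH at 0° is gauche with iPr at 300° (4.0); Cl at 120° is gauche with NH2 at 60° (2.5); OH at 240° is gauche with iPr at 300° (4.2). Total 14.1 kJ/mol.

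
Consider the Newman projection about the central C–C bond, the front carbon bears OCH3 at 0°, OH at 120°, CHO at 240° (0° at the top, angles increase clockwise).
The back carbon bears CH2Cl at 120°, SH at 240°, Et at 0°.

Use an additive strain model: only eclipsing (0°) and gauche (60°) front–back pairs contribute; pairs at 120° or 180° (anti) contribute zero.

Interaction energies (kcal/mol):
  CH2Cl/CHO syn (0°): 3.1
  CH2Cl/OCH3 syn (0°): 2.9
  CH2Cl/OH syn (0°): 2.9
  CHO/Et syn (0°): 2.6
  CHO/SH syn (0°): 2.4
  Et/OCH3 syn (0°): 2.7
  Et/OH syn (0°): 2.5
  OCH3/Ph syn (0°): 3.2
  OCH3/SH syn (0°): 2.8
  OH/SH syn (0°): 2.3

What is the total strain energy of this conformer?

This conformer (eclipsed): OCH3(0°)/Et(0°) eclipsed 2.7; OH(120°)/CH2Cl(120°) eclipsed 2.9; CHO(240°)/SH(240°) eclipsed 2.4 → 8.0 kcal/mol.

8.0 kcal/mol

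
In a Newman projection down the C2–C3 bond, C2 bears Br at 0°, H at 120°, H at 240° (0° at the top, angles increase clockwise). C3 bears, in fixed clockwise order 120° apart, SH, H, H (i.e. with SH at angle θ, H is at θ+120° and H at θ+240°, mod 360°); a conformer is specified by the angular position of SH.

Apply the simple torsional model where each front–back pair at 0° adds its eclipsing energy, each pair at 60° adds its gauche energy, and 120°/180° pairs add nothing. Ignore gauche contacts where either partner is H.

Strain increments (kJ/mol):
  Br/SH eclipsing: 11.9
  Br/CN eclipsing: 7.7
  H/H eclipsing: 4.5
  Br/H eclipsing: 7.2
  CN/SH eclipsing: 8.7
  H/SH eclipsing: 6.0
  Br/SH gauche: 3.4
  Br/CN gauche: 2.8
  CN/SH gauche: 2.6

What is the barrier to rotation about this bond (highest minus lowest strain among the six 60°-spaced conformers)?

SH at 0° (eclipsed): Br–SH eclipsed, H–H eclipsed, H–H eclipsed; 11.9 + 4.5 + 4.5 = 20.9 kJ/mol.
SH at 60° (staggered): Br–SH gauche; 3.4 = 3.4 kJ/mol.
SH at 120° (eclipsed): Br–H eclipsed, H–SH eclipsed, H–H eclipsed; 7.2 + 6.0 + 4.5 = 17.7 kJ/mol.
SH at 180° (staggered): no non-H gauche contacts → 0.0 kJ/mol.
SH at 240° (eclipsed): Br–H eclipsed, H–H eclipsed, H–SH eclipsed; 7.2 + 4.5 + 6.0 = 17.7 kJ/mol.
SH at 300° (staggered): Br–SH gauche; 3.4 = 3.4 kJ/mol.
Max at 0° (20.9 kJ/mol), min at 180° (0.0 kJ/mol); barrier = 20.9 kJ/mol.

20.9 kJ/mol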